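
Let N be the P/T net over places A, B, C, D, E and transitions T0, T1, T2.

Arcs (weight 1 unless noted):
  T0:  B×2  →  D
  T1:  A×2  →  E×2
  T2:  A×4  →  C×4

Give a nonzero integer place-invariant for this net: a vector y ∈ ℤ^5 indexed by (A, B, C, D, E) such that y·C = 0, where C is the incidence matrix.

y = (A:0, B:1, C:0, D:2, E:0)

Incidence matrix C (rows=places, cols=transitions):
       T0   T1   T2
    A   0   -2   -4
    B  -2    0    0
    C   0    0    4
    D   1    0    0
    E   0    2    0

Candidate y = [0, 1, 0, 2, 0]; check y·C column-wise:
  col T0: 1·-2 + 2·1 = 0
  col T1: 0·-2 + 1·0 + 2·0 + 0·2 = 0
  col T2: 0·-4 + 1·0 + 0·4 + 2·0 = 0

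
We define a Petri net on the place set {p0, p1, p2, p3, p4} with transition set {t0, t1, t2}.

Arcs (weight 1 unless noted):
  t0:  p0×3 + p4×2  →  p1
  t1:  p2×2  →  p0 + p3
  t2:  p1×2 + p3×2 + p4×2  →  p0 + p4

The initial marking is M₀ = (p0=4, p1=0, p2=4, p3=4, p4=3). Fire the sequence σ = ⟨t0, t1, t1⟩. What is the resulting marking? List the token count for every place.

step 1: fire t0:  (p0=4, p1=0, p2=4, p3=4, p4=3) → (p0=1, p1=1, p2=4, p3=4, p4=1)
step 2: fire t1:  (p0=1, p1=1, p2=4, p3=4, p4=1) → (p0=2, p1=1, p2=2, p3=5, p4=1)
step 3: fire t1:  (p0=2, p1=1, p2=2, p3=5, p4=1) → (p0=3, p1=1, p2=0, p3=6, p4=1)

(p0=3, p1=1, p2=0, p3=6, p4=1)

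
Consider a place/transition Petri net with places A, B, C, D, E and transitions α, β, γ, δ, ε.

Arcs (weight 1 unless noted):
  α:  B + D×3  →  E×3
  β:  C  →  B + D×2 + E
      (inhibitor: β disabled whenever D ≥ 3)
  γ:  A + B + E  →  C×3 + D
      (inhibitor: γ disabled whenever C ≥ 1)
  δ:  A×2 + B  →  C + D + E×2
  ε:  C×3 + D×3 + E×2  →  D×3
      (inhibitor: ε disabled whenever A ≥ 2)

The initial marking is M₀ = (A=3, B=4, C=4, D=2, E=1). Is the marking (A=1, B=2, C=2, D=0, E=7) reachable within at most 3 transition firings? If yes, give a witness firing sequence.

depth 0: 1 marking
depth 1: 3 markings reached so far
depth 2: 7 markings reached so far
depth 3: 11 markings reached so far
target is not among the 11 markings reachable within 3 steps

NO — not reachable within 3 firings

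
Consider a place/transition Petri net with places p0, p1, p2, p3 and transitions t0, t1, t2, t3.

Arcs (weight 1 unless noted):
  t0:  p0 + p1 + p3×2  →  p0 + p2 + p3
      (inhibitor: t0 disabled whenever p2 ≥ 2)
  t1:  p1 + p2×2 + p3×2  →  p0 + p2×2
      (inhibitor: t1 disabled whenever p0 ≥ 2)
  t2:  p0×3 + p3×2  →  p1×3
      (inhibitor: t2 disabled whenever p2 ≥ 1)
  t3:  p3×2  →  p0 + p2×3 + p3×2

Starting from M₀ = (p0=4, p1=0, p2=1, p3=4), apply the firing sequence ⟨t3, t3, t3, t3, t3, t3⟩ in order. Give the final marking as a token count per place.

(p0=10, p1=0, p2=19, p3=4)

step 1: fire t3:  (p0=4, p1=0, p2=1, p3=4) → (p0=5, p1=0, p2=4, p3=4)
step 2: fire t3:  (p0=5, p1=0, p2=4, p3=4) → (p0=6, p1=0, p2=7, p3=4)
step 3: fire t3:  (p0=6, p1=0, p2=7, p3=4) → (p0=7, p1=0, p2=10, p3=4)
step 4: fire t3:  (p0=7, p1=0, p2=10, p3=4) → (p0=8, p1=0, p2=13, p3=4)
step 5: fire t3:  (p0=8, p1=0, p2=13, p3=4) → (p0=9, p1=0, p2=16, p3=4)
step 6: fire t3:  (p0=9, p1=0, p2=16, p3=4) → (p0=10, p1=0, p2=19, p3=4)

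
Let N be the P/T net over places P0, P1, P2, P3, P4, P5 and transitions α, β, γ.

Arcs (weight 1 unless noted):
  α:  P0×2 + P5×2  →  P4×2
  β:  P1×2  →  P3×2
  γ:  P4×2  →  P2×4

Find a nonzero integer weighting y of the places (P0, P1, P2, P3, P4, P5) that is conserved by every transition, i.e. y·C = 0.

Incidence matrix C (rows=places, cols=transitions):
        α    β    γ
   P0  -2    0    0
   P1   0   -2    0
   P2   0    0    4
   P3   0    2    0
   P4   2    0   -2
   P5  -2    0    0

Candidate y = [0, 1, 0, 1, 0, 0]; check y·C column-wise:
  col α: 0·-2 + 1·0 + 1·0 + 0·2 + 0·-2 = 0
  col β: 1·-2 + 1·2 = 0
  col γ: 1·0 + 0·4 + 1·0 + 0·-2 = 0

y = (P0:0, P1:1, P2:0, P3:1, P4:0, P5:0)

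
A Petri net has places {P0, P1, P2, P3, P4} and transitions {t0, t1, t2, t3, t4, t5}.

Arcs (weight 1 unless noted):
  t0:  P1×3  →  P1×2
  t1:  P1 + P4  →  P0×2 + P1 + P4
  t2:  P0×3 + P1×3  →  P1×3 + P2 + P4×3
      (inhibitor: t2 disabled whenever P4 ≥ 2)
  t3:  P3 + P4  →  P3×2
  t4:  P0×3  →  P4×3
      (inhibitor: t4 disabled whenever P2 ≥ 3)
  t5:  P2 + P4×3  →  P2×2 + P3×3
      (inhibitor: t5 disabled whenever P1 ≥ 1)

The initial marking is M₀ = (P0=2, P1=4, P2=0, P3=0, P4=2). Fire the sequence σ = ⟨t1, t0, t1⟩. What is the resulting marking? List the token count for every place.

step 1: fire t1:  (P0=2, P1=4, P2=0, P3=0, P4=2) → (P0=4, P1=4, P2=0, P3=0, P4=2)
step 2: fire t0:  (P0=4, P1=4, P2=0, P3=0, P4=2) → (P0=4, P1=3, P2=0, P3=0, P4=2)
step 3: fire t1:  (P0=4, P1=3, P2=0, P3=0, P4=2) → (P0=6, P1=3, P2=0, P3=0, P4=2)

(P0=6, P1=3, P2=0, P3=0, P4=2)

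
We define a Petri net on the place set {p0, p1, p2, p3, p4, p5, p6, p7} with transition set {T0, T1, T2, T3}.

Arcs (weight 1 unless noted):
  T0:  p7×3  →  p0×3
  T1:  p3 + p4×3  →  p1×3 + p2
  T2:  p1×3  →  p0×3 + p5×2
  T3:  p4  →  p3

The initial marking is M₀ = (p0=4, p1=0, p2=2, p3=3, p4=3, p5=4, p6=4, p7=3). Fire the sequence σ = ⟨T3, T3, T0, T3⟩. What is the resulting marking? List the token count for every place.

(p0=7, p1=0, p2=2, p3=6, p4=0, p5=4, p6=4, p7=0)

step 1: fire T3:  (p0=4, p1=0, p2=2, p3=3, p4=3, p5=4, p6=4, p7=3) → (p0=4, p1=0, p2=2, p3=4, p4=2, p5=4, p6=4, p7=3)
step 2: fire T3:  (p0=4, p1=0, p2=2, p3=4, p4=2, p5=4, p6=4, p7=3) → (p0=4, p1=0, p2=2, p3=5, p4=1, p5=4, p6=4, p7=3)
step 3: fire T0:  (p0=4, p1=0, p2=2, p3=5, p4=1, p5=4, p6=4, p7=3) → (p0=7, p1=0, p2=2, p3=5, p4=1, p5=4, p6=4, p7=0)
step 4: fire T3:  (p0=7, p1=0, p2=2, p3=5, p4=1, p5=4, p6=4, p7=0) → (p0=7, p1=0, p2=2, p3=6, p4=0, p5=4, p6=4, p7=0)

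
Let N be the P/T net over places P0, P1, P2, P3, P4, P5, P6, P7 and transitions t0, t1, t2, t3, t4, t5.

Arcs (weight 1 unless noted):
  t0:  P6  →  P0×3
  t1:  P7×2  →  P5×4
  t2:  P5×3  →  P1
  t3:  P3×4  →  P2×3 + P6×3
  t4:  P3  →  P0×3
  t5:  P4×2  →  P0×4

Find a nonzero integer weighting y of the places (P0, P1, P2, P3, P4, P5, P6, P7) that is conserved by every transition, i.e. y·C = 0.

Incidence matrix C (rows=places, cols=transitions):
       t0   t1   t2   t3   t4   t5
   P0   3    0    0    0    3    4
   P1   0    0    1    0    0    0
   P2   0    0    0    3    0    0
   P3   0    0    0   -4   -1    0
   P4   0    0    0    0    0   -2
   P5   0    4   -3    0    0    0
   P6  -1    0    0    3    0    0
   P7   0   -2    0    0    0    0

Candidate y = [1, 0, 1, 3, 2, 0, 3, 0]; check y·C column-wise:
  col t0: 1·3 + 1·0 + 3·0 + 2·0 + 3·-1 = 0
  col t1: 1·0 + 1·0 + 3·0 + 2·0 + 0·4 + 3·0 + 0·-2 = 0
  col t2: 1·0 + 0·1 + 1·0 + 3·0 + 2·0 + 0·-3 + 3·0 = 0
  col t3: 1·0 + 1·3 + 3·-4 + 2·0 + 3·3 = 0
  col t4: 1·3 + 1·0 + 3·-1 + 2·0 + 3·0 = 0
  col t5: 1·4 + 1·0 + 3·0 + 2·-2 + 3·0 = 0

y = (P0:1, P1:0, P2:1, P3:3, P4:2, P5:0, P6:3, P7:0)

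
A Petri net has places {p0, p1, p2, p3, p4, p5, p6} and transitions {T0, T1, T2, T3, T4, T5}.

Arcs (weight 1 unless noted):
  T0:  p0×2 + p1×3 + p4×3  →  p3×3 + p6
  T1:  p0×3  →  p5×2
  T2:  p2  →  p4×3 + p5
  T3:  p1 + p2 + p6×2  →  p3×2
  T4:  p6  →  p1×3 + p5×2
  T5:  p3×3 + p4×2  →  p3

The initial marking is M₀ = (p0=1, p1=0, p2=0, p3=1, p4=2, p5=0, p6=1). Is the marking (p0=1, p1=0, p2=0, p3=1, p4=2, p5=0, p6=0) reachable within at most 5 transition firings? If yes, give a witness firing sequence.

NO — not reachable within 5 firings

depth 0: 1 marking
depth 1: 2 markings reached so far
depth 2: 2 markings reached so far
(frontier empty at depth 2; search complete)
target is not among the 2 markings reachable within 5 steps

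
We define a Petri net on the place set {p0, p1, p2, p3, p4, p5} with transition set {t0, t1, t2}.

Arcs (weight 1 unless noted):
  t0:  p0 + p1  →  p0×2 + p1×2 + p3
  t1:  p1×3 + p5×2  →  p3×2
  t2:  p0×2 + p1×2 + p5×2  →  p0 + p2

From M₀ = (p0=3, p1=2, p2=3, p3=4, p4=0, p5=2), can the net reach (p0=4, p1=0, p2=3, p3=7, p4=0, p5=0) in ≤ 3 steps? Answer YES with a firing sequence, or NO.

YES — reachable via ⟨t0, t1⟩ (2 firings)

step 1: fire t0:  (p0=3, p1=2, p2=3, p3=4, p4=0, p5=2) → (p0=4, p1=3, p2=3, p3=5, p4=0, p5=2)
step 2: fire t1:  (p0=4, p1=3, p2=3, p3=5, p4=0, p5=2) → (p0=4, p1=0, p2=3, p3=7, p4=0, p5=0)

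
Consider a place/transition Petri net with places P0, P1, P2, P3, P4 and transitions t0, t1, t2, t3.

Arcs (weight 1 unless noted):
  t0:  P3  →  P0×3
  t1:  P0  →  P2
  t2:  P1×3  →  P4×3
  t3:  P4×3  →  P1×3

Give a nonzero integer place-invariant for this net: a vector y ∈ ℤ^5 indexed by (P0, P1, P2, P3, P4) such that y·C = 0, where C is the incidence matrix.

Incidence matrix C (rows=places, cols=transitions):
       t0   t1   t2   t3
   P0   3   -1    0    0
   P1   0    0   -3    3
   P2   0    1    0    0
   P3  -1    0    0    0
   P4   0    0    3   -3

Candidate y = [1, 0, 1, 3, 0]; check y·C column-wise:
  col t0: 1·3 + 1·0 + 3·-1 = 0
  col t1: 1·-1 + 1·1 + 3·0 = 0
  col t2: 1·0 + 0·-3 + 1·0 + 3·0 + 0·3 = 0
  col t3: 1·0 + 0·3 + 1·0 + 3·0 + 0·-3 = 0

y = (P0:1, P1:0, P2:1, P3:3, P4:0)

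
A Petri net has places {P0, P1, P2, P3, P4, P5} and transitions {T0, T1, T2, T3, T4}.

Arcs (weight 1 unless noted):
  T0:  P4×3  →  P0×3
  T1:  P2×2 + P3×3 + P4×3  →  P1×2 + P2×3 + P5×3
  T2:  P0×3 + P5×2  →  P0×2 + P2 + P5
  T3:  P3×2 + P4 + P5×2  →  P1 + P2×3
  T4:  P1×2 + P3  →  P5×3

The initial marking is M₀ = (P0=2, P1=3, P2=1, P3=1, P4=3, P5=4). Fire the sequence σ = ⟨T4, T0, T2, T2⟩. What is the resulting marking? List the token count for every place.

step 1: fire T4:  (P0=2, P1=3, P2=1, P3=1, P4=3, P5=4) → (P0=2, P1=1, P2=1, P3=0, P4=3, P5=7)
step 2: fire T0:  (P0=2, P1=1, P2=1, P3=0, P4=3, P5=7) → (P0=5, P1=1, P2=1, P3=0, P4=0, P5=7)
step 3: fire T2:  (P0=5, P1=1, P2=1, P3=0, P4=0, P5=7) → (P0=4, P1=1, P2=2, P3=0, P4=0, P5=6)
step 4: fire T2:  (P0=4, P1=1, P2=2, P3=0, P4=0, P5=6) → (P0=3, P1=1, P2=3, P3=0, P4=0, P5=5)

(P0=3, P1=1, P2=3, P3=0, P4=0, P5=5)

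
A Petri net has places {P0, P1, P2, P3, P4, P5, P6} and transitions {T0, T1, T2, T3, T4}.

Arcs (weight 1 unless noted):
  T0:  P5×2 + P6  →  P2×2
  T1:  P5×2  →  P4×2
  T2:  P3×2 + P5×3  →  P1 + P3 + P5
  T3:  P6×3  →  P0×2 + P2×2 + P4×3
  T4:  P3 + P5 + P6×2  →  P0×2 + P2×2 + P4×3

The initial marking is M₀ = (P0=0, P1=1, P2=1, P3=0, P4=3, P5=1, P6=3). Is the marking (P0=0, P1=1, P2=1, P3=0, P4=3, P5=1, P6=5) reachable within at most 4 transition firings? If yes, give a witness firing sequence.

NO — not reachable within 4 firings

depth 0: 1 marking
depth 1: 2 markings reached so far
depth 2: 2 markings reached so far
(frontier empty at depth 2; search complete)
target is not among the 2 markings reachable within 4 steps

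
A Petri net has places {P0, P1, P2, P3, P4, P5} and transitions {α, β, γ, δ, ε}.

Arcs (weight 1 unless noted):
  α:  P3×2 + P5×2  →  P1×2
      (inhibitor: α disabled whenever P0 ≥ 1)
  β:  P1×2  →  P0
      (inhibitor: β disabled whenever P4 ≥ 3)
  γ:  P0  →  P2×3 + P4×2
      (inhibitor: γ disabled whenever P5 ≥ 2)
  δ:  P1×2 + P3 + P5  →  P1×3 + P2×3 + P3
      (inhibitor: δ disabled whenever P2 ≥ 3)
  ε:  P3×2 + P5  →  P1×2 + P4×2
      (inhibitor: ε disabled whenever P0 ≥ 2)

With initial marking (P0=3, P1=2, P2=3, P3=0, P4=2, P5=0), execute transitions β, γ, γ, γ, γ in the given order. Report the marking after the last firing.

step 1: fire β:  (P0=3, P1=2, P2=3, P3=0, P4=2, P5=0) → (P0=4, P1=0, P2=3, P3=0, P4=2, P5=0)
step 2: fire γ:  (P0=4, P1=0, P2=3, P3=0, P4=2, P5=0) → (P0=3, P1=0, P2=6, P3=0, P4=4, P5=0)
step 3: fire γ:  (P0=3, P1=0, P2=6, P3=0, P4=4, P5=0) → (P0=2, P1=0, P2=9, P3=0, P4=6, P5=0)
step 4: fire γ:  (P0=2, P1=0, P2=9, P3=0, P4=6, P5=0) → (P0=1, P1=0, P2=12, P3=0, P4=8, P5=0)
step 5: fire γ:  (P0=1, P1=0, P2=12, P3=0, P4=8, P5=0) → (P0=0, P1=0, P2=15, P3=0, P4=10, P5=0)

(P0=0, P1=0, P2=15, P3=0, P4=10, P5=0)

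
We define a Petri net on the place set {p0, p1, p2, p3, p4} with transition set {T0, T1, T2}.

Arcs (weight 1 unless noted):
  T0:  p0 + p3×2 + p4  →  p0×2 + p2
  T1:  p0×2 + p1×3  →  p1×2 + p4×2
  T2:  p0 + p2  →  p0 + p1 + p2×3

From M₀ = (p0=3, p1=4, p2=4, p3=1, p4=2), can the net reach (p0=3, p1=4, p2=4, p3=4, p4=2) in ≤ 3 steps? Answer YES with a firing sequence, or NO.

NO — not reachable within 3 firings

depth 0: 1 marking
depth 1: 3 markings reached so far
depth 2: 5 markings reached so far
depth 3: 7 markings reached so far
target is not among the 7 markings reachable within 3 steps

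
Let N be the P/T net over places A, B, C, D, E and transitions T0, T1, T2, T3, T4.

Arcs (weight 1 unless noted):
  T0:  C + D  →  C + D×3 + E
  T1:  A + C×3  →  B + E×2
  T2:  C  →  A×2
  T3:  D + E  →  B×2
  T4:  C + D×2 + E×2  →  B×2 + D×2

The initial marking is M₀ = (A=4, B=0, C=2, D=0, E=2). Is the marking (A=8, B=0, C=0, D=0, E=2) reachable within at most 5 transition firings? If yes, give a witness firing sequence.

YES — reachable via ⟨T2, T2⟩ (2 firings)

step 1: fire T2:  (A=4, B=0, C=2, D=0, E=2) → (A=6, B=0, C=1, D=0, E=2)
step 2: fire T2:  (A=6, B=0, C=1, D=0, E=2) → (A=8, B=0, C=0, D=0, E=2)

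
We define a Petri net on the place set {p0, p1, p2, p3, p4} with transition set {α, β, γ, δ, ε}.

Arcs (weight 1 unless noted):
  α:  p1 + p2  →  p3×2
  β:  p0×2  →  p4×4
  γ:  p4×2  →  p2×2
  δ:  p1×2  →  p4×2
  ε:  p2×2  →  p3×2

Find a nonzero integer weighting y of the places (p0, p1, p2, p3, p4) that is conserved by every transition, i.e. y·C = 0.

y = (p0:2, p1:1, p2:1, p3:1, p4:1)

Incidence matrix C (rows=places, cols=transitions):
        α    β    γ    δ    ε
   p0   0   -2    0    0    0
   p1  -1    0    0   -2    0
   p2  -1    0    2    0   -2
   p3   2    0    0    0    2
   p4   0    4   -2    2    0

Candidate y = [2, 1, 1, 1, 1]; check y·C column-wise:
  col α: 2·0 + 1·-1 + 1·-1 + 1·2 + 1·0 = 0
  col β: 2·-2 + 1·0 + 1·0 + 1·0 + 1·4 = 0
  col γ: 2·0 + 1·0 + 1·2 + 1·0 + 1·-2 = 0
  col δ: 2·0 + 1·-2 + 1·0 + 1·0 + 1·2 = 0
  col ε: 2·0 + 1·0 + 1·-2 + 1·2 + 1·0 = 0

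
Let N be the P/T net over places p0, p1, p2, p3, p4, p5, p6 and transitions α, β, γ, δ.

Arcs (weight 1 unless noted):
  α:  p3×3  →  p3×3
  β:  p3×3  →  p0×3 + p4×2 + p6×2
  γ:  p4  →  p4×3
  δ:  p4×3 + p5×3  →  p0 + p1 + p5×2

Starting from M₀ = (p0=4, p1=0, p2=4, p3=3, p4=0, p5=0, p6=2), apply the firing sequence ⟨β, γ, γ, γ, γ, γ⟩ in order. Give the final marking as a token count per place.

step 1: fire β:  (p0=4, p1=0, p2=4, p3=3, p4=0, p5=0, p6=2) → (p0=7, p1=0, p2=4, p3=0, p4=2, p5=0, p6=4)
step 2: fire γ:  (p0=7, p1=0, p2=4, p3=0, p4=2, p5=0, p6=4) → (p0=7, p1=0, p2=4, p3=0, p4=4, p5=0, p6=4)
step 3: fire γ:  (p0=7, p1=0, p2=4, p3=0, p4=4, p5=0, p6=4) → (p0=7, p1=0, p2=4, p3=0, p4=6, p5=0, p6=4)
step 4: fire γ:  (p0=7, p1=0, p2=4, p3=0, p4=6, p5=0, p6=4) → (p0=7, p1=0, p2=4, p3=0, p4=8, p5=0, p6=4)
step 5: fire γ:  (p0=7, p1=0, p2=4, p3=0, p4=8, p5=0, p6=4) → (p0=7, p1=0, p2=4, p3=0, p4=10, p5=0, p6=4)
step 6: fire γ:  (p0=7, p1=0, p2=4, p3=0, p4=10, p5=0, p6=4) → (p0=7, p1=0, p2=4, p3=0, p4=12, p5=0, p6=4)

(p0=7, p1=0, p2=4, p3=0, p4=12, p5=0, p6=4)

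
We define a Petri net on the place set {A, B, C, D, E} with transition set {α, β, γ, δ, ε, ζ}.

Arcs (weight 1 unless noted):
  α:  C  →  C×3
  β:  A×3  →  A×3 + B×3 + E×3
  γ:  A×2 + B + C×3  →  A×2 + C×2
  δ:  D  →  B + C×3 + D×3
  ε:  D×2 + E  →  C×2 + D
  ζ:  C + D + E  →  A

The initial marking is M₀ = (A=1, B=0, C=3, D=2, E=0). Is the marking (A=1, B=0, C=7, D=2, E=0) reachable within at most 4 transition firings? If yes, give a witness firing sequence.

step 1: fire α:  (A=1, B=0, C=3, D=2, E=0) → (A=1, B=0, C=5, D=2, E=0)
step 2: fire α:  (A=1, B=0, C=5, D=2, E=0) → (A=1, B=0, C=7, D=2, E=0)

YES — reachable via ⟨α, α⟩ (2 firings)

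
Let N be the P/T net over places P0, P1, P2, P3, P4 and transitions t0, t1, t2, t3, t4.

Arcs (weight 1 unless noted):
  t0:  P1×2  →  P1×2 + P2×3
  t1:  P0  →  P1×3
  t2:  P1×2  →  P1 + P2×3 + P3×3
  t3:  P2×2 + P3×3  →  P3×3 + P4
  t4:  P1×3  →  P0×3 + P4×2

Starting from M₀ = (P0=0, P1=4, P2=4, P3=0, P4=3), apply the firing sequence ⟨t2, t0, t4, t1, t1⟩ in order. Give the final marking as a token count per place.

step 1: fire t2:  (P0=0, P1=4, P2=4, P3=0, P4=3) → (P0=0, P1=3, P2=7, P3=3, P4=3)
step 2: fire t0:  (P0=0, P1=3, P2=7, P3=3, P4=3) → (P0=0, P1=3, P2=10, P3=3, P4=3)
step 3: fire t4:  (P0=0, P1=3, P2=10, P3=3, P4=3) → (P0=3, P1=0, P2=10, P3=3, P4=5)
step 4: fire t1:  (P0=3, P1=0, P2=10, P3=3, P4=5) → (P0=2, P1=3, P2=10, P3=3, P4=5)
step 5: fire t1:  (P0=2, P1=3, P2=10, P3=3, P4=5) → (P0=1, P1=6, P2=10, P3=3, P4=5)

(P0=1, P1=6, P2=10, P3=3, P4=5)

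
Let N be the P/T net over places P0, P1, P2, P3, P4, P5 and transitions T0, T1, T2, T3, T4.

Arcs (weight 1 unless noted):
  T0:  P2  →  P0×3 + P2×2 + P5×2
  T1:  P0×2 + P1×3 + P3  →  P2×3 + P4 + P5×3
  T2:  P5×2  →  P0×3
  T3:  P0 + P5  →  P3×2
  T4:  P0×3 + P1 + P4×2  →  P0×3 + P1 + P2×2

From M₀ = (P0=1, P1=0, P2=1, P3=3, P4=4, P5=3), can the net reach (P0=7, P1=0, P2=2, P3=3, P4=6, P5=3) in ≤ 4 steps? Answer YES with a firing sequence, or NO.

depth 0: 1 marking
depth 1: 4 markings reached so far
depth 2: 8 markings reached so far
depth 3: 14 markings reached so far
depth 4: 23 markings reached so far
target is not among the 23 markings reachable within 4 steps

NO — not reachable within 4 firings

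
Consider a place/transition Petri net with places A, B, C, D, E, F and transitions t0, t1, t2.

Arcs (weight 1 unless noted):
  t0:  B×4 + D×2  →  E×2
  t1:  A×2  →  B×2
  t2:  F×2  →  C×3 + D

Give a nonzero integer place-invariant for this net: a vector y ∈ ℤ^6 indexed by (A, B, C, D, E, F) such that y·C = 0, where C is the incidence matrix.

Incidence matrix C (rows=places, cols=transitions):
       t0   t1   t2
    A   0   -2    0
    B  -4    2    0
    C   0    0    3
    D  -2    0    1
    E   2    0    0
    F   0    0   -2

Candidate y = [3, 3, 2, -6, 0, 0]; check y·C column-wise:
  col t0: 3·0 + 3·-4 + 2·0 + -6·-2 + 0·2 = 0
  col t1: 3·-2 + 3·2 + 2·0 + -6·0 = 0
  col t2: 3·0 + 3·0 + 2·3 + -6·1 + 0·-2 = 0

y = (A:3, B:3, C:2, D:-6, E:0, F:0)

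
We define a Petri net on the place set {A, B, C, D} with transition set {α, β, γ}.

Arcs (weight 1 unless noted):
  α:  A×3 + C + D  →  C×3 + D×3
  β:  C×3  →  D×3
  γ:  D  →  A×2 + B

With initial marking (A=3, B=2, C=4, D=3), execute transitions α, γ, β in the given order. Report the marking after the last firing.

step 1: fire α:  (A=3, B=2, C=4, D=3) → (A=0, B=2, C=6, D=5)
step 2: fire γ:  (A=0, B=2, C=6, D=5) → (A=2, B=3, C=6, D=4)
step 3: fire β:  (A=2, B=3, C=6, D=4) → (A=2, B=3, C=3, D=7)

(A=2, B=3, C=3, D=7)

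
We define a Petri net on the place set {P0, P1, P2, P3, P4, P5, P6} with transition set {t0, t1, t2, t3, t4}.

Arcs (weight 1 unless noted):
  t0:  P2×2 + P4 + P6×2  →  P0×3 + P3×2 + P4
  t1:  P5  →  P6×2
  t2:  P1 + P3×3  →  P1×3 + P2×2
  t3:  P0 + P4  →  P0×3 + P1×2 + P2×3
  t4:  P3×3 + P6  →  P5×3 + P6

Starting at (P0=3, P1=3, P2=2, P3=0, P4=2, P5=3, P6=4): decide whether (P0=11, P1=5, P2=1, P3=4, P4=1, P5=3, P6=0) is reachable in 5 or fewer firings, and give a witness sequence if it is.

step 1: fire t0:  (P0=3, P1=3, P2=2, P3=0, P4=2, P5=3, P6=4) → (P0=6, P1=3, P2=0, P3=2, P4=2, P5=3, P6=2)
step 2: fire t3:  (P0=6, P1=3, P2=0, P3=2, P4=2, P5=3, P6=2) → (P0=8, P1=5, P2=3, P3=2, P4=1, P5=3, P6=2)
step 3: fire t0:  (P0=8, P1=5, P2=3, P3=2, P4=1, P5=3, P6=2) → (P0=11, P1=5, P2=1, P3=4, P4=1, P5=3, P6=0)

YES — reachable via ⟨t0, t3, t0⟩ (3 firings)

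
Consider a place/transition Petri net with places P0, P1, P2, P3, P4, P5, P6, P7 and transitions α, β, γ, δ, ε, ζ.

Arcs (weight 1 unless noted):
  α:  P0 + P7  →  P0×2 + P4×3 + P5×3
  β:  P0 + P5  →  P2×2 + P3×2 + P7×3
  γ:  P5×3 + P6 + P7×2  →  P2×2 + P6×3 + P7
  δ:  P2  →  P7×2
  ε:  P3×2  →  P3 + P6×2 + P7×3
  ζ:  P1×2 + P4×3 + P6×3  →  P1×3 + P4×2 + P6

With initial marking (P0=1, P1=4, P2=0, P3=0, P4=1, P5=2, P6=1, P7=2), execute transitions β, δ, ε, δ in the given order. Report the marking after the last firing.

step 1: fire β:  (P0=1, P1=4, P2=0, P3=0, P4=1, P5=2, P6=1, P7=2) → (P0=0, P1=4, P2=2, P3=2, P4=1, P5=1, P6=1, P7=5)
step 2: fire δ:  (P0=0, P1=4, P2=2, P3=2, P4=1, P5=1, P6=1, P7=5) → (P0=0, P1=4, P2=1, P3=2, P4=1, P5=1, P6=1, P7=7)
step 3: fire ε:  (P0=0, P1=4, P2=1, P3=2, P4=1, P5=1, P6=1, P7=7) → (P0=0, P1=4, P2=1, P3=1, P4=1, P5=1, P6=3, P7=10)
step 4: fire δ:  (P0=0, P1=4, P2=1, P3=1, P4=1, P5=1, P6=3, P7=10) → (P0=0, P1=4, P2=0, P3=1, P4=1, P5=1, P6=3, P7=12)

(P0=0, P1=4, P2=0, P3=1, P4=1, P5=1, P6=3, P7=12)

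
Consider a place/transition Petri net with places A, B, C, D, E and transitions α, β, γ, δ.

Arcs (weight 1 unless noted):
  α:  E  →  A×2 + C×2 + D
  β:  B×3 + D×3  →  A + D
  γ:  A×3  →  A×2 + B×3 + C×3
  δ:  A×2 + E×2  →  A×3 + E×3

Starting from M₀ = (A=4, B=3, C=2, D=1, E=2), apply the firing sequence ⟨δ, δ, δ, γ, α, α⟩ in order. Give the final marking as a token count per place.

(A=10, B=6, C=9, D=3, E=3)

step 1: fire δ:  (A=4, B=3, C=2, D=1, E=2) → (A=5, B=3, C=2, D=1, E=3)
step 2: fire δ:  (A=5, B=3, C=2, D=1, E=3) → (A=6, B=3, C=2, D=1, E=4)
step 3: fire δ:  (A=6, B=3, C=2, D=1, E=4) → (A=7, B=3, C=2, D=1, E=5)
step 4: fire γ:  (A=7, B=3, C=2, D=1, E=5) → (A=6, B=6, C=5, D=1, E=5)
step 5: fire α:  (A=6, B=6, C=5, D=1, E=5) → (A=8, B=6, C=7, D=2, E=4)
step 6: fire α:  (A=8, B=6, C=7, D=2, E=4) → (A=10, B=6, C=9, D=3, E=3)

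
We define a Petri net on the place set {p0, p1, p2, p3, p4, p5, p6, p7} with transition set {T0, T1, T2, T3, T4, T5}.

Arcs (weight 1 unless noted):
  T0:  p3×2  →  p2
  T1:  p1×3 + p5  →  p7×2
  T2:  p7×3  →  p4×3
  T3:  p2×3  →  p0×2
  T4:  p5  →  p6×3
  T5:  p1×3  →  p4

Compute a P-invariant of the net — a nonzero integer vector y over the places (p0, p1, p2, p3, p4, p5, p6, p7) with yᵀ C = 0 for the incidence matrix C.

y = (p0:3, p1:0, p2:2, p3:1, p4:0, p5:0, p6:0, p7:0)

Incidence matrix C (rows=places, cols=transitions):
       T0   T1   T2   T3   T4   T5
   p0   0    0    0    2    0    0
   p1   0   -3    0    0    0   -3
   p2   1    0    0   -3    0    0
   p3  -2    0    0    0    0    0
   p4   0    0    3    0    0    1
   p5   0   -1    0    0   -1    0
   p6   0    0    0    0    3    0
   p7   0    2   -3    0    0    0

Candidate y = [3, 0, 2, 1, 0, 0, 0, 0]; check y·C column-wise:
  col T0: 3·0 + 2·1 + 1·-2 = 0
  col T1: 3·0 + 0·-3 + 2·0 + 1·0 + 0·-1 + 0·2 = 0
  col T2: 3·0 + 2·0 + 1·0 + 0·3 + 0·-3 = 0
  col T3: 3·2 + 2·-3 + 1·0 = 0
  col T4: 3·0 + 2·0 + 1·0 + 0·-1 + 0·3 = 0
  col T5: 3·0 + 0·-3 + 2·0 + 1·0 + 0·1 = 0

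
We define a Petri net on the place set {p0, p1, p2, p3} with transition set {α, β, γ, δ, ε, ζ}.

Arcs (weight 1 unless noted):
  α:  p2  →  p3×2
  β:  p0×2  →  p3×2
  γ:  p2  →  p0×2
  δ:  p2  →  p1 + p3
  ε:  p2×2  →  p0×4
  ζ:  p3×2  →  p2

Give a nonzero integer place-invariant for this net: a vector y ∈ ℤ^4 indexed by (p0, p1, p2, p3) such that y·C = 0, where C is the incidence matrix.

y = (p0:1, p1:1, p2:2, p3:1)

Incidence matrix C (rows=places, cols=transitions):
        α    β    γ    δ    ε    ζ
   p0   0   -2    2    0    4    0
   p1   0    0    0    1    0    0
   p2  -1    0   -1   -1   -2    1
   p3   2    2    0    1    0   -2

Candidate y = [1, 1, 2, 1]; check y·C column-wise:
  col α: 1·0 + 1·0 + 2·-1 + 1·2 = 0
  col β: 1·-2 + 1·0 + 2·0 + 1·2 = 0
  col γ: 1·2 + 1·0 + 2·-1 + 1·0 = 0
  col δ: 1·0 + 1·1 + 2·-1 + 1·1 = 0
  col ε: 1·4 + 1·0 + 2·-2 + 1·0 = 0
  col ζ: 1·0 + 1·0 + 2·1 + 1·-2 = 0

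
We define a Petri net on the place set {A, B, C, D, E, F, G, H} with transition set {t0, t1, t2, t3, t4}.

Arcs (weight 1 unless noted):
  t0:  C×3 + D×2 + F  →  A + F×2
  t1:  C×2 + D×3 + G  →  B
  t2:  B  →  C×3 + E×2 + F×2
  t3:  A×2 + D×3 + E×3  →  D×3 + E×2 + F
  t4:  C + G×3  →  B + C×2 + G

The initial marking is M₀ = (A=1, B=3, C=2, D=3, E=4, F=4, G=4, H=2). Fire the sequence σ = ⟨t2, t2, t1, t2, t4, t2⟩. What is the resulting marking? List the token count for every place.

(A=1, B=1, C=13, D=0, E=12, F=12, G=1, H=2)

step 1: fire t2:  (A=1, B=3, C=2, D=3, E=4, F=4, G=4, H=2) → (A=1, B=2, C=5, D=3, E=6, F=6, G=4, H=2)
step 2: fire t2:  (A=1, B=2, C=5, D=3, E=6, F=6, G=4, H=2) → (A=1, B=1, C=8, D=3, E=8, F=8, G=4, H=2)
step 3: fire t1:  (A=1, B=1, C=8, D=3, E=8, F=8, G=4, H=2) → (A=1, B=2, C=6, D=0, E=8, F=8, G=3, H=2)
step 4: fire t2:  (A=1, B=2, C=6, D=0, E=8, F=8, G=3, H=2) → (A=1, B=1, C=9, D=0, E=10, F=10, G=3, H=2)
step 5: fire t4:  (A=1, B=1, C=9, D=0, E=10, F=10, G=3, H=2) → (A=1, B=2, C=10, D=0, E=10, F=10, G=1, H=2)
step 6: fire t2:  (A=1, B=2, C=10, D=0, E=10, F=10, G=1, H=2) → (A=1, B=1, C=13, D=0, E=12, F=12, G=1, H=2)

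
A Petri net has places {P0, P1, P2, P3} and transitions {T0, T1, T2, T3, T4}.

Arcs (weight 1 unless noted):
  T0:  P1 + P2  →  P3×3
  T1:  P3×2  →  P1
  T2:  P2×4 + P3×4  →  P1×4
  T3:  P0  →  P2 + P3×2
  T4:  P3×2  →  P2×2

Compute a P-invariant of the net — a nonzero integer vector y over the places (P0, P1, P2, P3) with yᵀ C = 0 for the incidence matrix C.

Incidence matrix C (rows=places, cols=transitions):
       T0   T1   T2   T3   T4
   P0   0    0    0   -1    0
   P1  -1    1    4    0    0
   P2  -1    0   -4    1    2
   P3   3   -2   -4    2   -2

Candidate y = [3, 2, 1, 1]; check y·C column-wise:
  col T0: 3·0 + 2·-1 + 1·-1 + 1·3 = 0
  col T1: 3·0 + 2·1 + 1·0 + 1·-2 = 0
  col T2: 3·0 + 2·4 + 1·-4 + 1·-4 = 0
  col T3: 3·-1 + 2·0 + 1·1 + 1·2 = 0
  col T4: 3·0 + 2·0 + 1·2 + 1·-2 = 0

y = (P0:3, P1:2, P2:1, P3:1)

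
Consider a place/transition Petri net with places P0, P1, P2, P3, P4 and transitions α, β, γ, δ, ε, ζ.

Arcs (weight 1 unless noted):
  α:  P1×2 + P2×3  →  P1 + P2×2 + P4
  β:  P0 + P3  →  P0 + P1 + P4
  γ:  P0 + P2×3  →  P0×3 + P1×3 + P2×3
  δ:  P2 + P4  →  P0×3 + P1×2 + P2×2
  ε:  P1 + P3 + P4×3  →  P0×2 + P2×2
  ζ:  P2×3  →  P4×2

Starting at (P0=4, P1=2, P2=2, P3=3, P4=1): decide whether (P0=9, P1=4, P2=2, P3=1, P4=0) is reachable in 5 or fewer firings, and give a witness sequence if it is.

step 1: fire β:  (P0=4, P1=2, P2=2, P3=3, P4=1) → (P0=4, P1=3, P2=2, P3=2, P4=2)
step 2: fire δ:  (P0=4, P1=3, P2=2, P3=2, P4=2) → (P0=7, P1=5, P2=3, P3=2, P4=1)
step 3: fire ζ:  (P0=7, P1=5, P2=3, P3=2, P4=1) → (P0=7, P1=5, P2=0, P3=2, P4=3)
step 4: fire ε:  (P0=7, P1=5, P2=0, P3=2, P4=3) → (P0=9, P1=4, P2=2, P3=1, P4=0)

YES — reachable via ⟨β, δ, ζ, ε⟩ (4 firings)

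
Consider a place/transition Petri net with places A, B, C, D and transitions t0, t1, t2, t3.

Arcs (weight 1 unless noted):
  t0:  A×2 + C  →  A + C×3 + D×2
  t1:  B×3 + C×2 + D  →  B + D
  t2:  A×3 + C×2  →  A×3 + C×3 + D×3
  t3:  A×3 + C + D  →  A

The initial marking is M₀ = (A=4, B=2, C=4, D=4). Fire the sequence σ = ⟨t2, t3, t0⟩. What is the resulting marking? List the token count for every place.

(A=1, B=2, C=6, D=8)

step 1: fire t2:  (A=4, B=2, C=4, D=4) → (A=4, B=2, C=5, D=7)
step 2: fire t3:  (A=4, B=2, C=5, D=7) → (A=2, B=2, C=4, D=6)
step 3: fire t0:  (A=2, B=2, C=4, D=6) → (A=1, B=2, C=6, D=8)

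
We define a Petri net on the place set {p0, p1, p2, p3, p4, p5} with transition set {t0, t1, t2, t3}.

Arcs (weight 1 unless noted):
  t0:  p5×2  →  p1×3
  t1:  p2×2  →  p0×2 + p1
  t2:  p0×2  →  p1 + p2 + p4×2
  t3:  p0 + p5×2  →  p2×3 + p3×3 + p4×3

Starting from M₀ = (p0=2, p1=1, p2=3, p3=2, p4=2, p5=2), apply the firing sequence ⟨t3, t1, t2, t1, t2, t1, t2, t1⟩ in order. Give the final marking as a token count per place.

step 1: fire t3:  (p0=2, p1=1, p2=3, p3=2, p4=2, p5=2) → (p0=1, p1=1, p2=6, p3=5, p4=5, p5=0)
step 2: fire t1:  (p0=1, p1=1, p2=6, p3=5, p4=5, p5=0) → (p0=3, p1=2, p2=4, p3=5, p4=5, p5=0)
step 3: fire t2:  (p0=3, p1=2, p2=4, p3=5, p4=5, p5=0) → (p0=1, p1=3, p2=5, p3=5, p4=7, p5=0)
step 4: fire t1:  (p0=1, p1=3, p2=5, p3=5, p4=7, p5=0) → (p0=3, p1=4, p2=3, p3=5, p4=7, p5=0)
step 5: fire t2:  (p0=3, p1=4, p2=3, p3=5, p4=7, p5=0) → (p0=1, p1=5, p2=4, p3=5, p4=9, p5=0)
step 6: fire t1:  (p0=1, p1=5, p2=4, p3=5, p4=9, p5=0) → (p0=3, p1=6, p2=2, p3=5, p4=9, p5=0)
step 7: fire t2:  (p0=3, p1=6, p2=2, p3=5, p4=9, p5=0) → (p0=1, p1=7, p2=3, p3=5, p4=11, p5=0)
step 8: fire t1:  (p0=1, p1=7, p2=3, p3=5, p4=11, p5=0) → (p0=3, p1=8, p2=1, p3=5, p4=11, p5=0)

(p0=3, p1=8, p2=1, p3=5, p4=11, p5=0)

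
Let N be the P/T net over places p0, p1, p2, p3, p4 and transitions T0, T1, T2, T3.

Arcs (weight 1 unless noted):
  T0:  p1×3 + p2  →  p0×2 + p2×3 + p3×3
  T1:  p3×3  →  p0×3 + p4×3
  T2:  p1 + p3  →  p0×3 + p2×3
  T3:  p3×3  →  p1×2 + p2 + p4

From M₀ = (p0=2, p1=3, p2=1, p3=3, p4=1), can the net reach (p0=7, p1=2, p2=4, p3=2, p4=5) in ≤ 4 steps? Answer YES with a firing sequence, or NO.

depth 0: 1 marking
depth 1: 5 markings reached so far
depth 2: 8 markings reached so far
depth 3: 13 markings reached so far
depth 4: 15 markings reached so far
target is not among the 15 markings reachable within 4 steps

NO — not reachable within 4 firings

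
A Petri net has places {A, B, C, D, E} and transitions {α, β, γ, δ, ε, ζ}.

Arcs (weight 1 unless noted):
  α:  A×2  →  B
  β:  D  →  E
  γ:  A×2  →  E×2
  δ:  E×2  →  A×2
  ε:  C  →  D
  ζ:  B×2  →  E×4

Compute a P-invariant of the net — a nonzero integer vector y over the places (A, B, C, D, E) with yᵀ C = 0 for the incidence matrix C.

Incidence matrix C (rows=places, cols=transitions):
        α    β    γ    δ    ε    ζ
    A  -2    0   -2    2    0    0
    B   1    0    0    0    0   -2
    C   0    0    0    0   -1    0
    D   0   -1    0    0    1    0
    E   0    1    2   -2    0    4

Candidate y = [1, 2, 1, 1, 1]; check y·C column-wise:
  col α: 1·-2 + 2·1 + 1·0 + 1·0 + 1·0 = 0
  col β: 1·0 + 2·0 + 1·0 + 1·-1 + 1·1 = 0
  col γ: 1·-2 + 2·0 + 1·0 + 1·0 + 1·2 = 0
  col δ: 1·2 + 2·0 + 1·0 + 1·0 + 1·-2 = 0
  col ε: 1·0 + 2·0 + 1·-1 + 1·1 + 1·0 = 0
  col ζ: 1·0 + 2·-2 + 1·0 + 1·0 + 1·4 = 0

y = (A:1, B:2, C:1, D:1, E:1)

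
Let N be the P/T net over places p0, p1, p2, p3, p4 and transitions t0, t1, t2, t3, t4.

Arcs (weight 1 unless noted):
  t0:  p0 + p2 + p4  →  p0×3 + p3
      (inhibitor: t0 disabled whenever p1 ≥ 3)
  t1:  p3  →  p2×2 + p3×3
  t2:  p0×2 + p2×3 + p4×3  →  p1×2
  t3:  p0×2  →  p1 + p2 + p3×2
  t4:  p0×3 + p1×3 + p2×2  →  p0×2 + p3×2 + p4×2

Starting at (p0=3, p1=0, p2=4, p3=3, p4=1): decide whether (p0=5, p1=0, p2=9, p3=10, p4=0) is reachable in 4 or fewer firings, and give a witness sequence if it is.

YES — reachable via ⟨t0, t1, t1, t1⟩ (4 firings)

step 1: fire t0:  (p0=3, p1=0, p2=4, p3=3, p4=1) → (p0=5, p1=0, p2=3, p3=4, p4=0)
step 2: fire t1:  (p0=5, p1=0, p2=3, p3=4, p4=0) → (p0=5, p1=0, p2=5, p3=6, p4=0)
step 3: fire t1:  (p0=5, p1=0, p2=5, p3=6, p4=0) → (p0=5, p1=0, p2=7, p3=8, p4=0)
step 4: fire t1:  (p0=5, p1=0, p2=7, p3=8, p4=0) → (p0=5, p1=0, p2=9, p3=10, p4=0)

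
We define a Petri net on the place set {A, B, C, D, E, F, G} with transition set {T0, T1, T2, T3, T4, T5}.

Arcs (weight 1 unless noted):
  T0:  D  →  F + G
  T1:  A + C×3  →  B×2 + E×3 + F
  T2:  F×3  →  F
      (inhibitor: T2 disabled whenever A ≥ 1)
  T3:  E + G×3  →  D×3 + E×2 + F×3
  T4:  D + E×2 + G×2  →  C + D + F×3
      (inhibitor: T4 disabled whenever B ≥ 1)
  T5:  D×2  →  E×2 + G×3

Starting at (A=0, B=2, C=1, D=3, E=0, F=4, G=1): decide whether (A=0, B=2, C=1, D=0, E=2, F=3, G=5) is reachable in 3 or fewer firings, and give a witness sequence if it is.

step 1: fire T0:  (A=0, B=2, C=1, D=3, E=0, F=4, G=1) → (A=0, B=2, C=1, D=2, E=0, F=5, G=2)
step 2: fire T2:  (A=0, B=2, C=1, D=2, E=0, F=5, G=2) → (A=0, B=2, C=1, D=2, E=0, F=3, G=2)
step 3: fire T5:  (A=0, B=2, C=1, D=2, E=0, F=3, G=2) → (A=0, B=2, C=1, D=0, E=2, F=3, G=5)

YES — reachable via ⟨T0, T2, T5⟩ (3 firings)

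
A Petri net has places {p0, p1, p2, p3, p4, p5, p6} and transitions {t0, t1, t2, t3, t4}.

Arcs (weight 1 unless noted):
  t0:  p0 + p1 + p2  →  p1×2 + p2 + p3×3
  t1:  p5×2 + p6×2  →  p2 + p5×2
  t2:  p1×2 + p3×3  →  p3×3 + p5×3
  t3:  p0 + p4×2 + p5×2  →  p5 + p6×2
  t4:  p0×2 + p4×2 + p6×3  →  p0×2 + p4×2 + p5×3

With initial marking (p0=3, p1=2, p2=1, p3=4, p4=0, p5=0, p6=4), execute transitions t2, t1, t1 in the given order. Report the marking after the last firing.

(p0=3, p1=0, p2=3, p3=4, p4=0, p5=3, p6=0)

step 1: fire t2:  (p0=3, p1=2, p2=1, p3=4, p4=0, p5=0, p6=4) → (p0=3, p1=0, p2=1, p3=4, p4=0, p5=3, p6=4)
step 2: fire t1:  (p0=3, p1=0, p2=1, p3=4, p4=0, p5=3, p6=4) → (p0=3, p1=0, p2=2, p3=4, p4=0, p5=3, p6=2)
step 3: fire t1:  (p0=3, p1=0, p2=2, p3=4, p4=0, p5=3, p6=2) → (p0=3, p1=0, p2=3, p3=4, p4=0, p5=3, p6=0)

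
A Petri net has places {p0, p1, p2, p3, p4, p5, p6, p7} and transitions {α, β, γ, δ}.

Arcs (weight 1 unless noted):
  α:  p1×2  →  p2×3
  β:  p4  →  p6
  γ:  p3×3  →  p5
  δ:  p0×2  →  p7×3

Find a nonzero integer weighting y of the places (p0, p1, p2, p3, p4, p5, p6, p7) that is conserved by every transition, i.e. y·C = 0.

Incidence matrix C (rows=places, cols=transitions):
        α    β    γ    δ
   p0   0    0    0   -2
   p1  -2    0    0    0
   p2   3    0    0    0
   p3   0    0   -3    0
   p4   0   -1    0    0
   p5   0    0    1    0
   p6   0    1    0    0
   p7   0    0    0    3

Candidate y = [0, 3, 2, 0, 0, 0, 0, 0]; check y·C column-wise:
  col α: 3·-2 + 2·3 = 0
  col β: 3·0 + 2·0 + 0·-1 + 0·1 = 0
  col γ: 3·0 + 2·0 + 0·-3 + 0·1 = 0
  col δ: 0·-2 + 3·0 + 2·0 + 0·3 = 0

y = (p0:0, p1:3, p2:2, p3:0, p4:0, p5:0, p6:0, p7:0)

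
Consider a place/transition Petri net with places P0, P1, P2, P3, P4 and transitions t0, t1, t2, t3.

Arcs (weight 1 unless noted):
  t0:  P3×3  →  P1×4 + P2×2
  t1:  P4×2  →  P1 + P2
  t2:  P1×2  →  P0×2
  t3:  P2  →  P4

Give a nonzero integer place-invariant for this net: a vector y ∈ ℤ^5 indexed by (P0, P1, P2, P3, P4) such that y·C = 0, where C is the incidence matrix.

y = (P0:1, P1:1, P2:1, P3:2, P4:1)

Incidence matrix C (rows=places, cols=transitions):
       t0   t1   t2   t3
   P0   0    0    2    0
   P1   4    1   -2    0
   P2   2    1    0   -1
   P3  -3    0    0    0
   P4   0   -2    0    1

Candidate y = [1, 1, 1, 2, 1]; check y·C column-wise:
  col t0: 1·0 + 1·4 + 1·2 + 2·-3 + 1·0 = 0
  col t1: 1·0 + 1·1 + 1·1 + 2·0 + 1·-2 = 0
  col t2: 1·2 + 1·-2 + 1·0 + 2·0 + 1·0 = 0
  col t3: 1·0 + 1·0 + 1·-1 + 2·0 + 1·1 = 0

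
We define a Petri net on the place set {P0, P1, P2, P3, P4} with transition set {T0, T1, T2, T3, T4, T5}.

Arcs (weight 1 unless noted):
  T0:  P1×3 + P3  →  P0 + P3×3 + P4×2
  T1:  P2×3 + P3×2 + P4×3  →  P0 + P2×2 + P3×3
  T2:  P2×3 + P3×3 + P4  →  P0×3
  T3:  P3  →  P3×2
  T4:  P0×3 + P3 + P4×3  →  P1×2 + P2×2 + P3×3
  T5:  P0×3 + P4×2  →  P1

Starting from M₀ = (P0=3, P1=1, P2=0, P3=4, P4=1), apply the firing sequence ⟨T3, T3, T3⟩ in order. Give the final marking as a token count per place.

step 1: fire T3:  (P0=3, P1=1, P2=0, P3=4, P4=1) → (P0=3, P1=1, P2=0, P3=5, P4=1)
step 2: fire T3:  (P0=3, P1=1, P2=0, P3=5, P4=1) → (P0=3, P1=1, P2=0, P3=6, P4=1)
step 3: fire T3:  (P0=3, P1=1, P2=0, P3=6, P4=1) → (P0=3, P1=1, P2=0, P3=7, P4=1)

(P0=3, P1=1, P2=0, P3=7, P4=1)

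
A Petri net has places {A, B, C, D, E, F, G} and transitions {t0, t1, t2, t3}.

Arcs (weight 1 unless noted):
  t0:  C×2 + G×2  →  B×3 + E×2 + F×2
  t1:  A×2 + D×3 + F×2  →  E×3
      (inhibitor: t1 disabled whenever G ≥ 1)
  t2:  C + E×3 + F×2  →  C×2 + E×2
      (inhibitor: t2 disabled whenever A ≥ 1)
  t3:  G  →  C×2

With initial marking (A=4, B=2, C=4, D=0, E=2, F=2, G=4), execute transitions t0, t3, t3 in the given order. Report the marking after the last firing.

step 1: fire t0:  (A=4, B=2, C=4, D=0, E=2, F=2, G=4) → (A=4, B=5, C=2, D=0, E=4, F=4, G=2)
step 2: fire t3:  (A=4, B=5, C=2, D=0, E=4, F=4, G=2) → (A=4, B=5, C=4, D=0, E=4, F=4, G=1)
step 3: fire t3:  (A=4, B=5, C=4, D=0, E=4, F=4, G=1) → (A=4, B=5, C=6, D=0, E=4, F=4, G=0)

(A=4, B=5, C=6, D=0, E=4, F=4, G=0)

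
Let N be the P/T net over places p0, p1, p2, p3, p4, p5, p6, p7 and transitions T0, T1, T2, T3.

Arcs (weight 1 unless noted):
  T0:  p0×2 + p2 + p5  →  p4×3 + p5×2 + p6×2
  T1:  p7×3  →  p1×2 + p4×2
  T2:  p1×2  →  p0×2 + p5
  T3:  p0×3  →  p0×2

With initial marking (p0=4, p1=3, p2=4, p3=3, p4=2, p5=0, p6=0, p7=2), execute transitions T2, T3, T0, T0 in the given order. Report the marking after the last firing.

(p0=1, p1=1, p2=2, p3=3, p4=8, p5=3, p6=4, p7=2)

step 1: fire T2:  (p0=4, p1=3, p2=4, p3=3, p4=2, p5=0, p6=0, p7=2) → (p0=6, p1=1, p2=4, p3=3, p4=2, p5=1, p6=0, p7=2)
step 2: fire T3:  (p0=6, p1=1, p2=4, p3=3, p4=2, p5=1, p6=0, p7=2) → (p0=5, p1=1, p2=4, p3=3, p4=2, p5=1, p6=0, p7=2)
step 3: fire T0:  (p0=5, p1=1, p2=4, p3=3, p4=2, p5=1, p6=0, p7=2) → (p0=3, p1=1, p2=3, p3=3, p4=5, p5=2, p6=2, p7=2)
step 4: fire T0:  (p0=3, p1=1, p2=3, p3=3, p4=5, p5=2, p6=2, p7=2) → (p0=1, p1=1, p2=2, p3=3, p4=8, p5=3, p6=4, p7=2)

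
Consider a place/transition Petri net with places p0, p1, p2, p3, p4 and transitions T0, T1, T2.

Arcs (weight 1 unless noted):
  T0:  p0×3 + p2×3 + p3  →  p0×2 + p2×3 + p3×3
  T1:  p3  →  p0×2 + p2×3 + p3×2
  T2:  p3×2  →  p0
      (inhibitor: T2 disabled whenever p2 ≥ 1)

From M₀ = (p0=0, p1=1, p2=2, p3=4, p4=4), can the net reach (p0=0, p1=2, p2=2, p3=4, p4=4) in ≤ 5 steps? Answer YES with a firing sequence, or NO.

NO — not reachable within 5 firings

depth 0: 1 marking
depth 1: 2 markings reached so far
depth 2: 3 markings reached so far
depth 3: 5 markings reached so far
depth 4: 8 markings reached so far
depth 5: 11 markings reached so far
target is not among the 11 markings reachable within 5 steps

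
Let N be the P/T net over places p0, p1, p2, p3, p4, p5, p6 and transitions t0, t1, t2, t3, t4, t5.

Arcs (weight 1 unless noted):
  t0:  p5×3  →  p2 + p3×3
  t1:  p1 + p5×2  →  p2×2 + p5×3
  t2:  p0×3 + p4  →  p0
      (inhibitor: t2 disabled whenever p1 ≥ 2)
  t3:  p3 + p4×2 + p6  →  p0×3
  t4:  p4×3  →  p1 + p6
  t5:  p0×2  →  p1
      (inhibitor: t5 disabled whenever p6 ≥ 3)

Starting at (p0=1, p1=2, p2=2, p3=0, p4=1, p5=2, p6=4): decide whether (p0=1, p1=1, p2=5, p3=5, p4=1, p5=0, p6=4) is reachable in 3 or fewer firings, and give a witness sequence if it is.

NO — not reachable within 3 firings

depth 0: 1 marking
depth 1: 2 markings reached so far
depth 2: 4 markings reached so far
depth 3: 5 markings reached so far
target is not among the 5 markings reachable within 3 steps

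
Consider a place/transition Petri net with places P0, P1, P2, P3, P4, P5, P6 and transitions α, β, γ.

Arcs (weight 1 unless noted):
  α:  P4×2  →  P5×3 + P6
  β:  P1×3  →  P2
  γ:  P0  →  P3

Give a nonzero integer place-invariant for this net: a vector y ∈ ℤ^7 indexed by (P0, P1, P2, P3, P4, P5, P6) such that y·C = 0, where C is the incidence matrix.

Incidence matrix C (rows=places, cols=transitions):
        α    β    γ
   P0   0    0   -1
   P1   0   -3    0
   P2   0    1    0
   P3   0    0    1
   P4  -2    0    0
   P5   3    0    0
   P6   1    0    0

Candidate y = [0, 1, 3, 0, 0, 0, 0]; check y·C column-wise:
  col α: 1·0 + 3·0 + 0·-2 + 0·3 + 0·1 = 0
  col β: 1·-3 + 3·1 = 0
  col γ: 0·-1 + 1·0 + 3·0 + 0·1 = 0

y = (P0:0, P1:1, P2:3, P3:0, P4:0, P5:0, P6:0)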